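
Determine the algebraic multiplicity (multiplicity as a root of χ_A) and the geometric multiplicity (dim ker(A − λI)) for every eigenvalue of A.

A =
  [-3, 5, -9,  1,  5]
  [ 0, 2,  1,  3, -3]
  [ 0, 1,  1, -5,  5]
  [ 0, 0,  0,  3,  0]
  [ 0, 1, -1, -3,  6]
λ = -3: alg = 1, geom = 1; λ = 3: alg = 4, geom = 2

Step 1 — factor the characteristic polynomial to read off the algebraic multiplicities:
  χ_A(x) = (x - 3)^4*(x + 3)

Step 2 — compute geometric multiplicities via the rank-nullity identity g(λ) = n − rank(A − λI):
  rank(A − (-3)·I) = 4, so dim ker(A − (-3)·I) = n − 4 = 1
  rank(A − (3)·I) = 3, so dim ker(A − (3)·I) = n − 3 = 2

Summary:
  λ = -3: algebraic multiplicity = 1, geometric multiplicity = 1
  λ = 3: algebraic multiplicity = 4, geometric multiplicity = 2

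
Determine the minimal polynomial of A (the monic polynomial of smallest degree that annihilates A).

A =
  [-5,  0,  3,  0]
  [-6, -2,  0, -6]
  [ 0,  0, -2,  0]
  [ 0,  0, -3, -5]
x^2 + 7*x + 10

The characteristic polynomial is χ_A(x) = (x + 2)^2*(x + 5)^2, so the eigenvalues are known. The minimal polynomial is
  m_A(x) = Π_λ (x − λ)^{k_λ}
where k_λ is the size of the *largest* Jordan block for λ (equivalently, the smallest k with (A − λI)^k v = 0 for every generalised eigenvector v of λ).

  λ = -5: largest Jordan block has size 1, contributing (x + 5)
  λ = -2: largest Jordan block has size 1, contributing (x + 2)

So m_A(x) = (x + 2)*(x + 5) = x^2 + 7*x + 10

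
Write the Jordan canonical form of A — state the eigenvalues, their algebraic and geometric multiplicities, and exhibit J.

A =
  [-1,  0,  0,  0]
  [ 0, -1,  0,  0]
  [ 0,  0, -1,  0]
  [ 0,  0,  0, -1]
J_1(-1) ⊕ J_1(-1) ⊕ J_1(-1) ⊕ J_1(-1)

The characteristic polynomial is
  det(x·I − A) = x^4 + 4*x^3 + 6*x^2 + 4*x + 1 = (x + 1)^4

Eigenvalues and multiplicities (the geometric multiplicity of λ is n − rank(A − λI), which equals the number of Jordan blocks for λ):
  λ = -1: algebraic multiplicity = 4, geometric multiplicity = 4

Determining the block sizes for each eigenvalue:
  λ = -1: gm = am = 4, so every block has size 1 → block sizes [1, 1, 1, 1]

Assembling the blocks gives a Jordan form
J =
  [-1,  0,  0,  0]
  [ 0, -1,  0,  0]
  [ 0,  0, -1,  0]
  [ 0,  0,  0, -1]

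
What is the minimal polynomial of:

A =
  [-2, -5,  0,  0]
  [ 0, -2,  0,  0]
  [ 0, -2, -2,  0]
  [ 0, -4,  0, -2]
x^2 + 4*x + 4

The characteristic polynomial is χ_A(x) = (x + 2)^4, so the eigenvalues are known. The minimal polynomial is
  m_A(x) = Π_λ (x − λ)^{k_λ}
where k_λ is the size of the *largest* Jordan block for λ (equivalently, the smallest k with (A − λI)^k v = 0 for every generalised eigenvector v of λ).

  λ = -2: largest Jordan block has size 2, contributing (x + 2)^2

So m_A(x) = (x + 2)^2 = x^2 + 4*x + 4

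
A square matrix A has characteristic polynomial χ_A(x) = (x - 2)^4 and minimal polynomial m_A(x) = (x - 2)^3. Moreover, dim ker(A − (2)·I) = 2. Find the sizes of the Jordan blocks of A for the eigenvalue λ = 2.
Block sizes for λ = 2: [3, 1]

Step 1 — from the characteristic polynomial, algebraic multiplicity of λ = 2 is 4. From dim ker(A − (2)·I) = 2, there are exactly 2 Jordan blocks for λ = 2.
Step 2 — from the minimal polynomial, the factor (x − 2)^3 tells us the largest block for λ = 2 has size 3.
Step 3 — with total size 4, 2 blocks, and largest block 3, the block sizes (in nonincreasing order) are [3, 1].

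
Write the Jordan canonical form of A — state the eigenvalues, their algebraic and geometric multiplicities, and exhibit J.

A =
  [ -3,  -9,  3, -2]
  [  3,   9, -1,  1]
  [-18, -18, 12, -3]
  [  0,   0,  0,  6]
J_2(6) ⊕ J_2(6)

The characteristic polynomial is
  det(x·I − A) = x^4 - 24*x^3 + 216*x^2 - 864*x + 1296 = (x - 6)^4

Eigenvalues and multiplicities (the geometric multiplicity of λ is n − rank(A − λI), which equals the number of Jordan blocks for λ):
  λ = 6: algebraic multiplicity = 4, geometric multiplicity = 2

Determining the block sizes for each eigenvalue:
  λ = 6: with am = 4 and gm = 2, the partition is not yet determined (e.g. several partitions of 4 into 2 parts exist). Let N = A − (6)·I. Computing rank(N^1) = 2, rank(N^2) = 0; the number of blocks of size ≥ j is rank(N^{j−1}) − rank(N^j), giving [2, 2]. So we have 2 block(s) of size 2 → block sizes [2, 2]

Assembling the blocks gives a Jordan form
J =
  [6, 1, 0, 0]
  [0, 6, 0, 0]
  [0, 0, 6, 1]
  [0, 0, 0, 6]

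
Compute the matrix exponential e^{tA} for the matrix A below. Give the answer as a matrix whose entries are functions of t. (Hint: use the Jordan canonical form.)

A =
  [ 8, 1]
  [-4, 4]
e^{tA} =
  [2*t*exp(6*t) + exp(6*t), t*exp(6*t)]
  [-4*t*exp(6*t), -2*t*exp(6*t) + exp(6*t)]

Strategy: write A = P · J · P⁻¹ where J is a Jordan canonical form, so e^{tA} = P · e^{tJ} · P⁻¹, and e^{tJ} can be computed block-by-block.

A has Jordan form
J =
  [6, 1]
  [0, 6]
(up to reordering of blocks).

Per-block formulas:
  For a 2×2 Jordan block J_2(6): exp(t · J_2(6)) = e^(6t)·(I + t·N), where N is the 2×2 nilpotent shift.

After assembling e^{tJ} and conjugating by P, we get:

e^{tA} =
  [2*t*exp(6*t) + exp(6*t), t*exp(6*t)]
  [-4*t*exp(6*t), -2*t*exp(6*t) + exp(6*t)]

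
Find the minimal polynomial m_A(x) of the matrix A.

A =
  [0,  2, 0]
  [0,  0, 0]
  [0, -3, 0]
x^2

The characteristic polynomial is χ_A(x) = x^3, so the eigenvalues are known. The minimal polynomial is
  m_A(x) = Π_λ (x − λ)^{k_λ}
where k_λ is the size of the *largest* Jordan block for λ (equivalently, the smallest k with (A − λI)^k v = 0 for every generalised eigenvector v of λ).

  λ = 0: largest Jordan block has size 2, contributing (x − 0)^2

So m_A(x) = x^2 = x^2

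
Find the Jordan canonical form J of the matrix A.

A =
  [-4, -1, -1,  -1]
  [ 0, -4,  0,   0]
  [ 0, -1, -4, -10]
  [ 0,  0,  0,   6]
J_3(-4) ⊕ J_1(6)

The characteristic polynomial is
  det(x·I − A) = x^4 + 6*x^3 - 24*x^2 - 224*x - 384 = (x - 6)*(x + 4)^3

Eigenvalues and multiplicities (the geometric multiplicity of λ is n − rank(A − λI), which equals the number of Jordan blocks for λ):
  λ = -4: algebraic multiplicity = 3, geometric multiplicity = 1
  λ = 6: algebraic multiplicity = 1, geometric multiplicity = 1

Determining the block sizes for each eigenvalue:
  λ = -4: one block (gm = 1), so the single block has size am = 3 → block sizes [3]
  λ = 6: one block (gm = 1), so the single block has size am = 1 → block sizes [1]

Assembling the blocks gives a Jordan form
J =
  [-4,  1,  0, 0]
  [ 0, -4,  1, 0]
  [ 0,  0, -4, 0]
  [ 0,  0,  0, 6]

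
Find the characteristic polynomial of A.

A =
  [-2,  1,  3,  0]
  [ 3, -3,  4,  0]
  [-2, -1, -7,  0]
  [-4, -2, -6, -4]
x^4 + 16*x^3 + 96*x^2 + 256*x + 256

Expanding det(x·I − A) (e.g. by cofactor expansion or by noting that A is similar to its Jordan form J, which has the same characteristic polynomial as A) gives
  χ_A(x) = x^4 + 16*x^3 + 96*x^2 + 256*x + 256
which factors as (x + 4)^4. The eigenvalues (with algebraic multiplicities) are λ = -4 with multiplicity 4.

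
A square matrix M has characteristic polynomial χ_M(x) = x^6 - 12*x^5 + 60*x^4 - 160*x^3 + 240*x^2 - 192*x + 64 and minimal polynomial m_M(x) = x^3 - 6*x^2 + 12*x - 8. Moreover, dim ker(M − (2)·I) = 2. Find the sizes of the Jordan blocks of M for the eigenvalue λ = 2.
Block sizes for λ = 2: [3, 3]

Step 1 — from the characteristic polynomial, algebraic multiplicity of λ = 2 is 6. From dim ker(M − (2)·I) = 2, there are exactly 2 Jordan blocks for λ = 2.
Step 2 — from the minimal polynomial, the factor (x − 2)^3 tells us the largest block for λ = 2 has size 3.
Step 3 — with total size 6, 2 blocks, and largest block 3, the block sizes (in nonincreasing order) are [3, 3].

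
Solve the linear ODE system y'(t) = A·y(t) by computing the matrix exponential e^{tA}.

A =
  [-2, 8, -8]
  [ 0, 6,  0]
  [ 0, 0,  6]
e^{tA} =
  [exp(-2*t), exp(6*t) - exp(-2*t), -exp(6*t) + exp(-2*t)]
  [0, exp(6*t), 0]
  [0, 0, exp(6*t)]

Strategy: write A = P · J · P⁻¹ where J is a Jordan canonical form, so e^{tA} = P · e^{tJ} · P⁻¹, and e^{tJ} can be computed block-by-block.

A has Jordan form
J =
  [-2, 0, 0]
  [ 0, 6, 0]
  [ 0, 0, 6]
(up to reordering of blocks).

Per-block formulas:
  For a 1×1 block at λ = 6: exp(t · [6]) = [e^(6t)].
  For a 1×1 block at λ = -2: exp(t · [-2]) = [e^(-2t)].

After assembling e^{tJ} and conjugating by P, we get:

e^{tA} =
  [exp(-2*t), exp(6*t) - exp(-2*t), -exp(6*t) + exp(-2*t)]
  [0, exp(6*t), 0]
  [0, 0, exp(6*t)]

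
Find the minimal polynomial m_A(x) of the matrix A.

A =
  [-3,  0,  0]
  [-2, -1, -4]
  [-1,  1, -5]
x^2 + 6*x + 9

The characteristic polynomial is χ_A(x) = (x + 3)^3, so the eigenvalues are known. The minimal polynomial is
  m_A(x) = Π_λ (x − λ)^{k_λ}
where k_λ is the size of the *largest* Jordan block for λ (equivalently, the smallest k with (A − λI)^k v = 0 for every generalised eigenvector v of λ).

  λ = -3: largest Jordan block has size 2, contributing (x + 3)^2

So m_A(x) = (x + 3)^2 = x^2 + 6*x + 9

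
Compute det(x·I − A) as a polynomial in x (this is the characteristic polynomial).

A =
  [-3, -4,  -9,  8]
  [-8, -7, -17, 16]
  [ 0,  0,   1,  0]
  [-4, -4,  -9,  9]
x^4 - 6*x^2 + 8*x - 3

Expanding det(x·I − A) (e.g. by cofactor expansion or by noting that A is similar to its Jordan form J, which has the same characteristic polynomial as A) gives
  χ_A(x) = x^4 - 6*x^2 + 8*x - 3
which factors as (x - 1)^3*(x + 3). The eigenvalues (with algebraic multiplicities) are λ = -3 with multiplicity 1, λ = 1 with multiplicity 3.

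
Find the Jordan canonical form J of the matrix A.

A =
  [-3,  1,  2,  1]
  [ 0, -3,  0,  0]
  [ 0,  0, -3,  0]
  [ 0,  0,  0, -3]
J_2(-3) ⊕ J_1(-3) ⊕ J_1(-3)

The characteristic polynomial is
  det(x·I − A) = x^4 + 12*x^3 + 54*x^2 + 108*x + 81 = (x + 3)^4

Eigenvalues and multiplicities (the geometric multiplicity of λ is n − rank(A − λI), which equals the number of Jordan blocks for λ):
  λ = -3: algebraic multiplicity = 4, geometric multiplicity = 3

Determining the block sizes for each eigenvalue:
  λ = -3: 3 blocks summing to 4 forces exactly one block of size 2 and the rest size 1 → block sizes [2, 1, 1]

Assembling the blocks gives a Jordan form
J =
  [-3,  1,  0,  0]
  [ 0, -3,  0,  0]
  [ 0,  0, -3,  0]
  [ 0,  0,  0, -3]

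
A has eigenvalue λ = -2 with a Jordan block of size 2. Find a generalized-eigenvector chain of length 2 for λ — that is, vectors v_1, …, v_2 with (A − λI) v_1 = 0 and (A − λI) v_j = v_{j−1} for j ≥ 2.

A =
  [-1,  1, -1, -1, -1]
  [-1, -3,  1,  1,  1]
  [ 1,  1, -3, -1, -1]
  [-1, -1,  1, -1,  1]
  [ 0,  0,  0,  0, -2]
A Jordan chain for λ = -2 of length 2:
v_1 = (1, -1, 1, -1, 0)ᵀ
v_2 = (1, 0, 0, 0, 0)ᵀ

Let N = A − (-2)·I. We want v_2 with N^2 v_2 = 0 but N^1 v_2 ≠ 0; then v_{j-1} := N · v_j for j = 2, …, 2.

Pick v_2 = (1, 0, 0, 0, 0)ᵀ.
Then v_1 = N · v_2 = (1, -1, 1, -1, 0)ᵀ.

Sanity check: (A − (-2)·I) v_1 = (0, 0, 0, 0, 0)ᵀ = 0. ✓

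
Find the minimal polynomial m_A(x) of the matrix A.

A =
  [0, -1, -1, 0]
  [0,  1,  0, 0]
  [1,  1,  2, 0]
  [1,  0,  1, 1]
x^2 - 2*x + 1

The characteristic polynomial is χ_A(x) = (x - 1)^4, so the eigenvalues are known. The minimal polynomial is
  m_A(x) = Π_λ (x − λ)^{k_λ}
where k_λ is the size of the *largest* Jordan block for λ (equivalently, the smallest k with (A − λI)^k v = 0 for every generalised eigenvector v of λ).

  λ = 1: largest Jordan block has size 2, contributing (x − 1)^2

So m_A(x) = (x - 1)^2 = x^2 - 2*x + 1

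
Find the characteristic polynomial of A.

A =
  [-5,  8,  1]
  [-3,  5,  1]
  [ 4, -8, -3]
x^3 + 3*x^2 + 3*x + 1

Expanding det(x·I − A) (e.g. by cofactor expansion or by noting that A is similar to its Jordan form J, which has the same characteristic polynomial as A) gives
  χ_A(x) = x^3 + 3*x^2 + 3*x + 1
which factors as (x + 1)^3. The eigenvalues (with algebraic multiplicities) are λ = -1 with multiplicity 3.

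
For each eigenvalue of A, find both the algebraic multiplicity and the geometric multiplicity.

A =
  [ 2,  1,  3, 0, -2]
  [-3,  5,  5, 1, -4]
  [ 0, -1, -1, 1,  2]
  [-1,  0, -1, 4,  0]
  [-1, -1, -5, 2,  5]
λ = 3: alg = 5, geom = 3

Step 1 — factor the characteristic polynomial to read off the algebraic multiplicities:
  χ_A(x) = (x - 3)^5

Step 2 — compute geometric multiplicities via the rank-nullity identity g(λ) = n − rank(A − λI):
  rank(A − (3)·I) = 2, so dim ker(A − (3)·I) = n − 2 = 3

Summary:
  λ = 3: algebraic multiplicity = 5, geometric multiplicity = 3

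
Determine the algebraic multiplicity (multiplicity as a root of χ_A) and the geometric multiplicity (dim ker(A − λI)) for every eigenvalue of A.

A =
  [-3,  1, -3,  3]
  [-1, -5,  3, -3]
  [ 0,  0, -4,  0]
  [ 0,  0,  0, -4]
λ = -4: alg = 4, geom = 3

Step 1 — factor the characteristic polynomial to read off the algebraic multiplicities:
  χ_A(x) = (x + 4)^4

Step 2 — compute geometric multiplicities via the rank-nullity identity g(λ) = n − rank(A − λI):
  rank(A − (-4)·I) = 1, so dim ker(A − (-4)·I) = n − 1 = 3

Summary:
  λ = -4: algebraic multiplicity = 4, geometric multiplicity = 3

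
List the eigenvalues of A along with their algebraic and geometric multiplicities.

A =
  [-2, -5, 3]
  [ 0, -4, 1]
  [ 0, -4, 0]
λ = -2: alg = 3, geom = 1

Step 1 — factor the characteristic polynomial to read off the algebraic multiplicities:
  χ_A(x) = (x + 2)^3

Step 2 — compute geometric multiplicities via the rank-nullity identity g(λ) = n − rank(A − λI):
  rank(A − (-2)·I) = 2, so dim ker(A − (-2)·I) = n − 2 = 1

Summary:
  λ = -2: algebraic multiplicity = 3, geometric multiplicity = 1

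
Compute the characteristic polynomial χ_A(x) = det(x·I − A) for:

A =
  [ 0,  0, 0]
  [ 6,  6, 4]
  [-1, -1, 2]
x^3 - 8*x^2 + 16*x

Expanding det(x·I − A) (e.g. by cofactor expansion or by noting that A is similar to its Jordan form J, which has the same characteristic polynomial as A) gives
  χ_A(x) = x^3 - 8*x^2 + 16*x
which factors as x*(x - 4)^2. The eigenvalues (with algebraic multiplicities) are λ = 0 with multiplicity 1, λ = 4 with multiplicity 2.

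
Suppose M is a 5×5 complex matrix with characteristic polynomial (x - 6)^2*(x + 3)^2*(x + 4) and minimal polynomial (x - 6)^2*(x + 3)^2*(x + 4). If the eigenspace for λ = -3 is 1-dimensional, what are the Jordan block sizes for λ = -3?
Block sizes for λ = -3: [2]

Step 1 — from the characteristic polynomial, algebraic multiplicity of λ = -3 is 2. From dim ker(M − (-3)·I) = 1, there are exactly 1 Jordan blocks for λ = -3.
Step 2 — from the minimal polynomial, the factor (x + 3)^2 tells us the largest block for λ = -3 has size 2.
Step 3 — with total size 2, 1 blocks, and largest block 2, the block sizes (in nonincreasing order) are [2].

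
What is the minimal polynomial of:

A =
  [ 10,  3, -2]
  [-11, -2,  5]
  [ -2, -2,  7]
x^3 - 15*x^2 + 75*x - 125

The characteristic polynomial is χ_A(x) = (x - 5)^3, so the eigenvalues are known. The minimal polynomial is
  m_A(x) = Π_λ (x − λ)^{k_λ}
where k_λ is the size of the *largest* Jordan block for λ (equivalently, the smallest k with (A − λI)^k v = 0 for every generalised eigenvector v of λ).

  λ = 5: largest Jordan block has size 3, contributing (x − 5)^3

So m_A(x) = (x - 5)^3 = x^3 - 15*x^2 + 75*x - 125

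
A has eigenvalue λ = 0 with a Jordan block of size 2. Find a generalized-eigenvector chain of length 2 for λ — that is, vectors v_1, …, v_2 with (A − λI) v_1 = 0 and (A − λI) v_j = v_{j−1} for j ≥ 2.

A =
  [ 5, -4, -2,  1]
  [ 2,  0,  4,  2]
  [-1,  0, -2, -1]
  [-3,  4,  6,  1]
A Jordan chain for λ = 0 of length 2:
v_1 = (1, 2, -1, 1)ᵀ
v_2 = (1, 1, 0, 0)ᵀ

Let N = A − (0)·I. We want v_2 with N^2 v_2 = 0 but N^1 v_2 ≠ 0; then v_{j-1} := N · v_j for j = 2, …, 2.

Pick v_2 = (1, 1, 0, 0)ᵀ.
Then v_1 = N · v_2 = (1, 2, -1, 1)ᵀ.

Sanity check: (A − (0)·I) v_1 = (0, 0, 0, 0)ᵀ = 0. ✓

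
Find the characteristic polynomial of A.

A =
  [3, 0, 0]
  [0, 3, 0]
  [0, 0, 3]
x^3 - 9*x^2 + 27*x - 27

Expanding det(x·I − A) (e.g. by cofactor expansion or by noting that A is similar to its Jordan form J, which has the same characteristic polynomial as A) gives
  χ_A(x) = x^3 - 9*x^2 + 27*x - 27
which factors as (x - 3)^3. The eigenvalues (with algebraic multiplicities) are λ = 3 with multiplicity 3.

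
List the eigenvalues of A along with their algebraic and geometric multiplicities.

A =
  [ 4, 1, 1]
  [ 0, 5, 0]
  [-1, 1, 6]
λ = 5: alg = 3, geom = 2

Step 1 — factor the characteristic polynomial to read off the algebraic multiplicities:
  χ_A(x) = (x - 5)^3

Step 2 — compute geometric multiplicities via the rank-nullity identity g(λ) = n − rank(A − λI):
  rank(A − (5)·I) = 1, so dim ker(A − (5)·I) = n − 1 = 2

Summary:
  λ = 5: algebraic multiplicity = 3, geometric multiplicity = 2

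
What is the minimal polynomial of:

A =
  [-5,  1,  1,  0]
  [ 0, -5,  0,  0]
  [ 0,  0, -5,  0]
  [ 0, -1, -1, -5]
x^2 + 10*x + 25

The characteristic polynomial is χ_A(x) = (x + 5)^4, so the eigenvalues are known. The minimal polynomial is
  m_A(x) = Π_λ (x − λ)^{k_λ}
where k_λ is the size of the *largest* Jordan block for λ (equivalently, the smallest k with (A − λI)^k v = 0 for every generalised eigenvector v of λ).

  λ = -5: largest Jordan block has size 2, contributing (x + 5)^2

So m_A(x) = (x + 5)^2 = x^2 + 10*x + 25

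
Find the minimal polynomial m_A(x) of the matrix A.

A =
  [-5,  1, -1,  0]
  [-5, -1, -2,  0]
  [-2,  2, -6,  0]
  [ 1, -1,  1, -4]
x^3 + 12*x^2 + 48*x + 64

The characteristic polynomial is χ_A(x) = (x + 4)^4, so the eigenvalues are known. The minimal polynomial is
  m_A(x) = Π_λ (x − λ)^{k_λ}
where k_λ is the size of the *largest* Jordan block for λ (equivalently, the smallest k with (A − λI)^k v = 0 for every generalised eigenvector v of λ).

  λ = -4: largest Jordan block has size 3, contributing (x + 4)^3

So m_A(x) = (x + 4)^3 = x^3 + 12*x^2 + 48*x + 64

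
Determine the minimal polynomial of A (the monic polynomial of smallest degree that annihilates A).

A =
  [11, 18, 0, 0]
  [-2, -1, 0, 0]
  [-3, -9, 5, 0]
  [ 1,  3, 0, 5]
x^2 - 10*x + 25

The characteristic polynomial is χ_A(x) = (x - 5)^4, so the eigenvalues are known. The minimal polynomial is
  m_A(x) = Π_λ (x − λ)^{k_λ}
where k_λ is the size of the *largest* Jordan block for λ (equivalently, the smallest k with (A − λI)^k v = 0 for every generalised eigenvector v of λ).

  λ = 5: largest Jordan block has size 2, contributing (x − 5)^2

So m_A(x) = (x - 5)^2 = x^2 - 10*x + 25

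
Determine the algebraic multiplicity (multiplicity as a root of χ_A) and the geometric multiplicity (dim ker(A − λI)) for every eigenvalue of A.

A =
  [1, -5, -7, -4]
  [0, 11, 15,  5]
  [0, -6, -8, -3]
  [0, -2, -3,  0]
λ = 1: alg = 4, geom = 2

Step 1 — factor the characteristic polynomial to read off the algebraic multiplicities:
  χ_A(x) = (x - 1)^4

Step 2 — compute geometric multiplicities via the rank-nullity identity g(λ) = n − rank(A − λI):
  rank(A − (1)·I) = 2, so dim ker(A − (1)·I) = n − 2 = 2

Summary:
  λ = 1: algebraic multiplicity = 4, geometric multiplicity = 2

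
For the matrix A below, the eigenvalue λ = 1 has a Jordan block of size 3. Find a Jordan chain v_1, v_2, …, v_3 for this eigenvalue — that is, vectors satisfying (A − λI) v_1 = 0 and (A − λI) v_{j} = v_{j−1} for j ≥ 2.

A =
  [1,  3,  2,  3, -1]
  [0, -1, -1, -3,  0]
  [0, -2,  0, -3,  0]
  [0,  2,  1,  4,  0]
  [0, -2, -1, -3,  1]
A Jordan chain for λ = 1 of length 3:
v_1 = (-2, 0, 0, 0, 0)ᵀ
v_2 = (3, -2, -2, 2, -2)ᵀ
v_3 = (0, 1, 0, 0, 0)ᵀ

Let N = A − (1)·I. We want v_3 with N^3 v_3 = 0 but N^2 v_3 ≠ 0; then v_{j-1} := N · v_j for j = 3, …, 2.

Pick v_3 = (0, 1, 0, 0, 0)ᵀ.
Then v_2 = N · v_3 = (3, -2, -2, 2, -2)ᵀ.
Then v_1 = N · v_2 = (-2, 0, 0, 0, 0)ᵀ.

Sanity check: (A − (1)·I) v_1 = (0, 0, 0, 0, 0)ᵀ = 0. ✓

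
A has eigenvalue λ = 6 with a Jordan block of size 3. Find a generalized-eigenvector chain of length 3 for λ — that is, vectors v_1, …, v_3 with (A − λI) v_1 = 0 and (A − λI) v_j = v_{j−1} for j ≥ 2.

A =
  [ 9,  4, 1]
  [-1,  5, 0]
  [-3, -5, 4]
A Jordan chain for λ = 6 of length 3:
v_1 = (2, -2, 2)ᵀ
v_2 = (3, -1, -3)ᵀ
v_3 = (1, 0, 0)ᵀ

Let N = A − (6)·I. We want v_3 with N^3 v_3 = 0 but N^2 v_3 ≠ 0; then v_{j-1} := N · v_j for j = 3, …, 2.

Pick v_3 = (1, 0, 0)ᵀ.
Then v_2 = N · v_3 = (3, -1, -3)ᵀ.
Then v_1 = N · v_2 = (2, -2, 2)ᵀ.

Sanity check: (A − (6)·I) v_1 = (0, 0, 0)ᵀ = 0. ✓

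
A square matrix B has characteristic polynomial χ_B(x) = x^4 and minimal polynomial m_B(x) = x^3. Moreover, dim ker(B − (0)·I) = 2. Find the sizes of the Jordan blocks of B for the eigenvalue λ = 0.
Block sizes for λ = 0: [3, 1]

Step 1 — from the characteristic polynomial, algebraic multiplicity of λ = 0 is 4. From dim ker(B − (0)·I) = 2, there are exactly 2 Jordan blocks for λ = 0.
Step 2 — from the minimal polynomial, the factor (x − 0)^3 tells us the largest block for λ = 0 has size 3.
Step 3 — with total size 4, 2 blocks, and largest block 3, the block sizes (in nonincreasing order) are [3, 1].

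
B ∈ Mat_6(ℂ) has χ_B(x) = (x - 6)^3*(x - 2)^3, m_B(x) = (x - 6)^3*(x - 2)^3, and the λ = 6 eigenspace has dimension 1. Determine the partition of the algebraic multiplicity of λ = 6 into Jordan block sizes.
Block sizes for λ = 6: [3]

Step 1 — from the characteristic polynomial, algebraic multiplicity of λ = 6 is 3. From dim ker(B − (6)·I) = 1, there are exactly 1 Jordan blocks for λ = 6.
Step 2 — from the minimal polynomial, the factor (x − 6)^3 tells us the largest block for λ = 6 has size 3.
Step 3 — with total size 3, 1 blocks, and largest block 3, the block sizes (in nonincreasing order) are [3].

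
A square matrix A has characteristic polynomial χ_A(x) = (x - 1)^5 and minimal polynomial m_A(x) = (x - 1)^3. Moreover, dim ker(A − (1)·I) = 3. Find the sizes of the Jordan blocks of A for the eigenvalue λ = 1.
Block sizes for λ = 1: [3, 1, 1]

Step 1 — from the characteristic polynomial, algebraic multiplicity of λ = 1 is 5. From dim ker(A − (1)·I) = 3, there are exactly 3 Jordan blocks for λ = 1.
Step 2 — from the minimal polynomial, the factor (x − 1)^3 tells us the largest block for λ = 1 has size 3.
Step 3 — with total size 5, 3 blocks, and largest block 3, the block sizes (in nonincreasing order) are [3, 1, 1].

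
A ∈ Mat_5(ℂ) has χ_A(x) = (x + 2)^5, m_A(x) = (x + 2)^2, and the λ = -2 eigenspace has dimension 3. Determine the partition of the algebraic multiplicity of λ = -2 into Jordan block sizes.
Block sizes for λ = -2: [2, 2, 1]

Step 1 — from the characteristic polynomial, algebraic multiplicity of λ = -2 is 5. From dim ker(A − (-2)·I) = 3, there are exactly 3 Jordan blocks for λ = -2.
Step 2 — from the minimal polynomial, the factor (x + 2)^2 tells us the largest block for λ = -2 has size 2.
Step 3 — with total size 5, 3 blocks, and largest block 2, the block sizes (in nonincreasing order) are [2, 2, 1].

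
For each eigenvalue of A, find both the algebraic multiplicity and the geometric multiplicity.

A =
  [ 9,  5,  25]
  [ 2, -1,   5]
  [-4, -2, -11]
λ = -1: alg = 3, geom = 1

Step 1 — factor the characteristic polynomial to read off the algebraic multiplicities:
  χ_A(x) = (x + 1)^3

Step 2 — compute geometric multiplicities via the rank-nullity identity g(λ) = n − rank(A − λI):
  rank(A − (-1)·I) = 2, so dim ker(A − (-1)·I) = n − 2 = 1

Summary:
  λ = -1: algebraic multiplicity = 3, geometric multiplicity = 1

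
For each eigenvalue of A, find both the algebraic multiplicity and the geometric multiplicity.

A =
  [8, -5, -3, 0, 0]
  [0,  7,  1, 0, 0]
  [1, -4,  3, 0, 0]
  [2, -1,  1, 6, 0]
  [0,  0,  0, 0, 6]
λ = 6: alg = 5, geom = 3

Step 1 — factor the characteristic polynomial to read off the algebraic multiplicities:
  χ_A(x) = (x - 6)^5

Step 2 — compute geometric multiplicities via the rank-nullity identity g(λ) = n − rank(A − λI):
  rank(A − (6)·I) = 2, so dim ker(A − (6)·I) = n − 2 = 3

Summary:
  λ = 6: algebraic multiplicity = 5, geometric multiplicity = 3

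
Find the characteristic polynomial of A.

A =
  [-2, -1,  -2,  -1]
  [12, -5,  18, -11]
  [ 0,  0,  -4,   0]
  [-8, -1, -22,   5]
x^4 + 6*x^3 - 24*x^2 - 224*x - 384

Expanding det(x·I − A) (e.g. by cofactor expansion or by noting that A is similar to its Jordan form J, which has the same characteristic polynomial as A) gives
  χ_A(x) = x^4 + 6*x^3 - 24*x^2 - 224*x - 384
which factors as (x - 6)*(x + 4)^3. The eigenvalues (with algebraic multiplicities) are λ = -4 with multiplicity 3, λ = 6 with multiplicity 1.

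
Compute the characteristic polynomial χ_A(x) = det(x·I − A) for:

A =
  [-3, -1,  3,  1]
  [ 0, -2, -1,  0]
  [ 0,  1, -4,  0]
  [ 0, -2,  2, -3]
x^4 + 12*x^3 + 54*x^2 + 108*x + 81

Expanding det(x·I − A) (e.g. by cofactor expansion or by noting that A is similar to its Jordan form J, which has the same characteristic polynomial as A) gives
  χ_A(x) = x^4 + 12*x^3 + 54*x^2 + 108*x + 81
which factors as (x + 3)^4. The eigenvalues (with algebraic multiplicities) are λ = -3 with multiplicity 4.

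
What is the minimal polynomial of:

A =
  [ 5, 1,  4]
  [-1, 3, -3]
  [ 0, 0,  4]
x^3 - 12*x^2 + 48*x - 64

The characteristic polynomial is χ_A(x) = (x - 4)^3, so the eigenvalues are known. The minimal polynomial is
  m_A(x) = Π_λ (x − λ)^{k_λ}
where k_λ is the size of the *largest* Jordan block for λ (equivalently, the smallest k with (A − λI)^k v = 0 for every generalised eigenvector v of λ).

  λ = 4: largest Jordan block has size 3, contributing (x − 4)^3

So m_A(x) = (x - 4)^3 = x^3 - 12*x^2 + 48*x - 64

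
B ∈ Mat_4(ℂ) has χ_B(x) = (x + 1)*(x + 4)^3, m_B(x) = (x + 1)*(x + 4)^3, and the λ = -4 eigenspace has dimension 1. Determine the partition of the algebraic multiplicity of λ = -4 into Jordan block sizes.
Block sizes for λ = -4: [3]

Step 1 — from the characteristic polynomial, algebraic multiplicity of λ = -4 is 3. From dim ker(B − (-4)·I) = 1, there are exactly 1 Jordan blocks for λ = -4.
Step 2 — from the minimal polynomial, the factor (x + 4)^3 tells us the largest block for λ = -4 has size 3.
Step 3 — with total size 3, 1 blocks, and largest block 3, the block sizes (in nonincreasing order) are [3].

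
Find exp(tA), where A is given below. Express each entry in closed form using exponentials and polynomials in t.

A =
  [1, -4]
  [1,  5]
e^{tA} =
  [-2*t*exp(3*t) + exp(3*t), -4*t*exp(3*t)]
  [t*exp(3*t), 2*t*exp(3*t) + exp(3*t)]

Strategy: write A = P · J · P⁻¹ where J is a Jordan canonical form, so e^{tA} = P · e^{tJ} · P⁻¹, and e^{tJ} can be computed block-by-block.

A has Jordan form
J =
  [3, 1]
  [0, 3]
(up to reordering of blocks).

Per-block formulas:
  For a 2×2 Jordan block J_2(3): exp(t · J_2(3)) = e^(3t)·(I + t·N), where N is the 2×2 nilpotent shift.

After assembling e^{tJ} and conjugating by P, we get:

e^{tA} =
  [-2*t*exp(3*t) + exp(3*t), -4*t*exp(3*t)]
  [t*exp(3*t), 2*t*exp(3*t) + exp(3*t)]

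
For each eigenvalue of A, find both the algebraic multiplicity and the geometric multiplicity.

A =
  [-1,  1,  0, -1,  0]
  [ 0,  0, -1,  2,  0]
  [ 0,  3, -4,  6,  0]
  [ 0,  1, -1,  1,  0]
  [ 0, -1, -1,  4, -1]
λ = -1: alg = 5, geom = 3

Step 1 — factor the characteristic polynomial to read off the algebraic multiplicities:
  χ_A(x) = (x + 1)^5

Step 2 — compute geometric multiplicities via the rank-nullity identity g(λ) = n − rank(A − λI):
  rank(A − (-1)·I) = 2, so dim ker(A − (-1)·I) = n − 2 = 3

Summary:
  λ = -1: algebraic multiplicity = 5, geometric multiplicity = 3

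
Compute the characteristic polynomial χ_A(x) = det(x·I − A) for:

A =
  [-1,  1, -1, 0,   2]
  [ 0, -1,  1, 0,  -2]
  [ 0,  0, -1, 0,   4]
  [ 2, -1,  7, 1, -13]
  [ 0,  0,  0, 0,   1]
x^5 + x^4 - 2*x^3 - 2*x^2 + x + 1

Expanding det(x·I − A) (e.g. by cofactor expansion or by noting that A is similar to its Jordan form J, which has the same characteristic polynomial as A) gives
  χ_A(x) = x^5 + x^4 - 2*x^3 - 2*x^2 + x + 1
which factors as (x - 1)^2*(x + 1)^3. The eigenvalues (with algebraic multiplicities) are λ = -1 with multiplicity 3, λ = 1 with multiplicity 2.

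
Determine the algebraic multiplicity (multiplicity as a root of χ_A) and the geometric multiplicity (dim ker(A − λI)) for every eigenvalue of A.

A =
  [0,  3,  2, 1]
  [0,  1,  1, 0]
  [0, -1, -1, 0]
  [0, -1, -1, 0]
λ = 0: alg = 4, geom = 2

Step 1 — factor the characteristic polynomial to read off the algebraic multiplicities:
  χ_A(x) = x^4

Step 2 — compute geometric multiplicities via the rank-nullity identity g(λ) = n − rank(A − λI):
  rank(A − (0)·I) = 2, so dim ker(A − (0)·I) = n − 2 = 2

Summary:
  λ = 0: algebraic multiplicity = 4, geometric multiplicity = 2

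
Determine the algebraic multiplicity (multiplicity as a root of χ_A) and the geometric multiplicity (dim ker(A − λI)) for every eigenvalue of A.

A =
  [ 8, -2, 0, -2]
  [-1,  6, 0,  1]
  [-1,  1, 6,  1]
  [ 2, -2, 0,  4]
λ = 6: alg = 4, geom = 2

Step 1 — factor the characteristic polynomial to read off the algebraic multiplicities:
  χ_A(x) = (x - 6)^4

Step 2 — compute geometric multiplicities via the rank-nullity identity g(λ) = n − rank(A − λI):
  rank(A − (6)·I) = 2, so dim ker(A − (6)·I) = n − 2 = 2

Summary:
  λ = 6: algebraic multiplicity = 4, geometric multiplicity = 2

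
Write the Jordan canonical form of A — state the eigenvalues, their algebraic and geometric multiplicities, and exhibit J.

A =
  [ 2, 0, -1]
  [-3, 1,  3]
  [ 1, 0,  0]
J_2(1) ⊕ J_1(1)

The characteristic polynomial is
  det(x·I − A) = x^3 - 3*x^2 + 3*x - 1 = (x - 1)^3

Eigenvalues and multiplicities (the geometric multiplicity of λ is n − rank(A − λI), which equals the number of Jordan blocks for λ):
  λ = 1: algebraic multiplicity = 3, geometric multiplicity = 2

Determining the block sizes for each eigenvalue:
  λ = 1: 2 blocks summing to 3 forces exactly one block of size 2 and the rest size 1 → block sizes [2, 1]

Assembling the blocks gives a Jordan form
J =
  [1, 1, 0]
  [0, 1, 0]
  [0, 0, 1]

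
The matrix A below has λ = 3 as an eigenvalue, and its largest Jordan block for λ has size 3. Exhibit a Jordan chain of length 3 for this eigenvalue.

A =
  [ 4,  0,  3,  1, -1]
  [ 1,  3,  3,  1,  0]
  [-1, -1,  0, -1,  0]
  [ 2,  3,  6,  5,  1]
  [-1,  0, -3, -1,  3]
A Jordan chain for λ = 3 of length 3:
v_1 = (1, 0, -1, 2, 0)ᵀ
v_2 = (1, 1, -1, 2, -1)ᵀ
v_3 = (1, 0, 0, 0, 0)ᵀ

Let N = A − (3)·I. We want v_3 with N^3 v_3 = 0 but N^2 v_3 ≠ 0; then v_{j-1} := N · v_j for j = 3, …, 2.

Pick v_3 = (1, 0, 0, 0, 0)ᵀ.
Then v_2 = N · v_3 = (1, 1, -1, 2, -1)ᵀ.
Then v_1 = N · v_2 = (1, 0, -1, 2, 0)ᵀ.

Sanity check: (A − (3)·I) v_1 = (0, 0, 0, 0, 0)ᵀ = 0. ✓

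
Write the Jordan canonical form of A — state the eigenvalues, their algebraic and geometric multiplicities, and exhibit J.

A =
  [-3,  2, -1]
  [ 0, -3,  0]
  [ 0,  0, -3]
J_2(-3) ⊕ J_1(-3)

The characteristic polynomial is
  det(x·I − A) = x^3 + 9*x^2 + 27*x + 27 = (x + 3)^3

Eigenvalues and multiplicities (the geometric multiplicity of λ is n − rank(A − λI), which equals the number of Jordan blocks for λ):
  λ = -3: algebraic multiplicity = 3, geometric multiplicity = 2

Determining the block sizes for each eigenvalue:
  λ = -3: 2 blocks summing to 3 forces exactly one block of size 2 and the rest size 1 → block sizes [2, 1]

Assembling the blocks gives a Jordan form
J =
  [-3,  1,  0]
  [ 0, -3,  0]
  [ 0,  0, -3]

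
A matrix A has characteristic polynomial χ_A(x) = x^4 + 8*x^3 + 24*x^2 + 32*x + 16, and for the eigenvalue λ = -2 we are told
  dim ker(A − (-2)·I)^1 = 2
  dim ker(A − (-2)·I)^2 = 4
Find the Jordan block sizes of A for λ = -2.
Block sizes for λ = -2: [2, 2]

From the dimensions of kernels of powers, the number of Jordan blocks of size at least j is d_j − d_{j−1} where d_j = dim ker(N^j) (with d_0 = 0). Computing the differences gives [2, 2].
The number of blocks of size exactly k is (#blocks of size ≥ k) − (#blocks of size ≥ k + 1), so the partition is: 2 block(s) of size 2.
In nonincreasing order the block sizes are [2, 2].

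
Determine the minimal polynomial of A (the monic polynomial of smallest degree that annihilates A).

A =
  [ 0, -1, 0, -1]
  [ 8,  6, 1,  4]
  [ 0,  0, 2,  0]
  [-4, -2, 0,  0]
x^3 - 6*x^2 + 12*x - 8

The characteristic polynomial is χ_A(x) = (x - 2)^4, so the eigenvalues are known. The minimal polynomial is
  m_A(x) = Π_λ (x − λ)^{k_λ}
where k_λ is the size of the *largest* Jordan block for λ (equivalently, the smallest k with (A − λI)^k v = 0 for every generalised eigenvector v of λ).

  λ = 2: largest Jordan block has size 3, contributing (x − 2)^3

So m_A(x) = (x - 2)^3 = x^3 - 6*x^2 + 12*x - 8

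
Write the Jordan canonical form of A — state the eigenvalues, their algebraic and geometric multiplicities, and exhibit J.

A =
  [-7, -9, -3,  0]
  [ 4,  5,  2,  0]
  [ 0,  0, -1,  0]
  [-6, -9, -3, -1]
J_2(-1) ⊕ J_1(-1) ⊕ J_1(-1)

The characteristic polynomial is
  det(x·I − A) = x^4 + 4*x^3 + 6*x^2 + 4*x + 1 = (x + 1)^4

Eigenvalues and multiplicities (the geometric multiplicity of λ is n − rank(A − λI), which equals the number of Jordan blocks for λ):
  λ = -1: algebraic multiplicity = 4, geometric multiplicity = 3

Determining the block sizes for each eigenvalue:
  λ = -1: 3 blocks summing to 4 forces exactly one block of size 2 and the rest size 1 → block sizes [2, 1, 1]

Assembling the blocks gives a Jordan form
J =
  [-1,  1,  0,  0]
  [ 0, -1,  0,  0]
  [ 0,  0, -1,  0]
  [ 0,  0,  0, -1]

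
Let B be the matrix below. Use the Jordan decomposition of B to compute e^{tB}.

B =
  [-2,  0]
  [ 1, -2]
e^{tB} =
  [exp(-2*t), 0]
  [t*exp(-2*t), exp(-2*t)]

Strategy: write B = P · J · P⁻¹ where J is a Jordan canonical form, so e^{tB} = P · e^{tJ} · P⁻¹, and e^{tJ} can be computed block-by-block.

B has Jordan form
J =
  [-2,  1]
  [ 0, -2]
(up to reordering of blocks).

Per-block formulas:
  For a 2×2 Jordan block J_2(-2): exp(t · J_2(-2)) = e^(-2t)·(I + t·N), where N is the 2×2 nilpotent shift.

After assembling e^{tJ} and conjugating by P, we get:

e^{tB} =
  [exp(-2*t), 0]
  [t*exp(-2*t), exp(-2*t)]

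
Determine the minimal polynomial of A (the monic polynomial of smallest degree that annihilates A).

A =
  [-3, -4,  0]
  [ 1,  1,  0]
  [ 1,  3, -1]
x^3 + 3*x^2 + 3*x + 1

The characteristic polynomial is χ_A(x) = (x + 1)^3, so the eigenvalues are known. The minimal polynomial is
  m_A(x) = Π_λ (x − λ)^{k_λ}
where k_λ is the size of the *largest* Jordan block for λ (equivalently, the smallest k with (A − λI)^k v = 0 for every generalised eigenvector v of λ).

  λ = -1: largest Jordan block has size 3, contributing (x + 1)^3

So m_A(x) = (x + 1)^3 = x^3 + 3*x^2 + 3*x + 1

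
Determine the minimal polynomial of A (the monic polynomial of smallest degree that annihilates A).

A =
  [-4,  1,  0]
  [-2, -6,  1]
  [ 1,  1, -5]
x^3 + 15*x^2 + 75*x + 125

The characteristic polynomial is χ_A(x) = (x + 5)^3, so the eigenvalues are known. The minimal polynomial is
  m_A(x) = Π_λ (x − λ)^{k_λ}
where k_λ is the size of the *largest* Jordan block for λ (equivalently, the smallest k with (A − λI)^k v = 0 for every generalised eigenvector v of λ).

  λ = -5: largest Jordan block has size 3, contributing (x + 5)^3

So m_A(x) = (x + 5)^3 = x^3 + 15*x^2 + 75*x + 125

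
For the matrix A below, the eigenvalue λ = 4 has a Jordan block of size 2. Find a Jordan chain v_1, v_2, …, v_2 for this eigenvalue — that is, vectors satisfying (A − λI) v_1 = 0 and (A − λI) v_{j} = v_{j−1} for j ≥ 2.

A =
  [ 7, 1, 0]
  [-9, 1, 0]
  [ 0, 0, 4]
A Jordan chain for λ = 4 of length 2:
v_1 = (3, -9, 0)ᵀ
v_2 = (1, 0, 0)ᵀ

Let N = A − (4)·I. We want v_2 with N^2 v_2 = 0 but N^1 v_2 ≠ 0; then v_{j-1} := N · v_j for j = 2, …, 2.

Pick v_2 = (1, 0, 0)ᵀ.
Then v_1 = N · v_2 = (3, -9, 0)ᵀ.

Sanity check: (A − (4)·I) v_1 = (0, 0, 0)ᵀ = 0. ✓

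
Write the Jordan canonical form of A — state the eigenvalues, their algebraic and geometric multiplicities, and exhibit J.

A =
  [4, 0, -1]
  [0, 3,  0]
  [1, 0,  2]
J_2(3) ⊕ J_1(3)

The characteristic polynomial is
  det(x·I − A) = x^3 - 9*x^2 + 27*x - 27 = (x - 3)^3

Eigenvalues and multiplicities (the geometric multiplicity of λ is n − rank(A − λI), which equals the number of Jordan blocks for λ):
  λ = 3: algebraic multiplicity = 3, geometric multiplicity = 2

Determining the block sizes for each eigenvalue:
  λ = 3: 2 blocks summing to 3 forces exactly one block of size 2 and the rest size 1 → block sizes [2, 1]

Assembling the blocks gives a Jordan form
J =
  [3, 1, 0]
  [0, 3, 0]
  [0, 0, 3]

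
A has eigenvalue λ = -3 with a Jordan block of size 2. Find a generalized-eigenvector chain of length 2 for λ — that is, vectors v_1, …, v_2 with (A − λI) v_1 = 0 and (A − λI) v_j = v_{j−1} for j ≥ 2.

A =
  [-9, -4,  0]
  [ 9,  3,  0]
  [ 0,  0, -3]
A Jordan chain for λ = -3 of length 2:
v_1 = (-6, 9, 0)ᵀ
v_2 = (1, 0, 0)ᵀ

Let N = A − (-3)·I. We want v_2 with N^2 v_2 = 0 but N^1 v_2 ≠ 0; then v_{j-1} := N · v_j for j = 2, …, 2.

Pick v_2 = (1, 0, 0)ᵀ.
Then v_1 = N · v_2 = (-6, 9, 0)ᵀ.

Sanity check: (A − (-3)·I) v_1 = (0, 0, 0)ᵀ = 0. ✓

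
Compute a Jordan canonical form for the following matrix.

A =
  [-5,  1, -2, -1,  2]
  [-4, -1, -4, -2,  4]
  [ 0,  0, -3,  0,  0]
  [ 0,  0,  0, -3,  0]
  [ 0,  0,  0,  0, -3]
J_2(-3) ⊕ J_1(-3) ⊕ J_1(-3) ⊕ J_1(-3)

The characteristic polynomial is
  det(x·I − A) = x^5 + 15*x^4 + 90*x^3 + 270*x^2 + 405*x + 243 = (x + 3)^5

Eigenvalues and multiplicities (the geometric multiplicity of λ is n − rank(A − λI), which equals the number of Jordan blocks for λ):
  λ = -3: algebraic multiplicity = 5, geometric multiplicity = 4

Determining the block sizes for each eigenvalue:
  λ = -3: 4 blocks summing to 5 forces exactly one block of size 2 and the rest size 1 → block sizes [2, 1, 1, 1]

Assembling the blocks gives a Jordan form
J =
  [-3,  1,  0,  0,  0]
  [ 0, -3,  0,  0,  0]
  [ 0,  0, -3,  0,  0]
  [ 0,  0,  0, -3,  0]
  [ 0,  0,  0,  0, -3]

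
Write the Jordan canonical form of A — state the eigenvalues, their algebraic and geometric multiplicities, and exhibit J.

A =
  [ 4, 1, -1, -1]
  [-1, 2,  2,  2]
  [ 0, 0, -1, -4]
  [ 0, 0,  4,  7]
J_3(3) ⊕ J_1(3)

The characteristic polynomial is
  det(x·I − A) = x^4 - 12*x^3 + 54*x^2 - 108*x + 81 = (x - 3)^4

Eigenvalues and multiplicities (the geometric multiplicity of λ is n − rank(A − λI), which equals the number of Jordan blocks for λ):
  λ = 3: algebraic multiplicity = 4, geometric multiplicity = 2

Determining the block sizes for each eigenvalue:
  λ = 3: with am = 4 and gm = 2, the partition is not yet determined (e.g. several partitions of 4 into 2 parts exist). Let N = A − (3)·I. Computing rank(N^1) = 2, rank(N^2) = 1, rank(N^3) = 0; the number of blocks of size ≥ j is rank(N^{j−1}) − rank(N^j), giving [2, 1, 1]. So we have 1 block(s) of size 3, 1 block(s) of size 1 → block sizes [3, 1]

Assembling the blocks gives a Jordan form
J =
  [3, 1, 0, 0]
  [0, 3, 1, 0]
  [0, 0, 3, 0]
  [0, 0, 0, 3]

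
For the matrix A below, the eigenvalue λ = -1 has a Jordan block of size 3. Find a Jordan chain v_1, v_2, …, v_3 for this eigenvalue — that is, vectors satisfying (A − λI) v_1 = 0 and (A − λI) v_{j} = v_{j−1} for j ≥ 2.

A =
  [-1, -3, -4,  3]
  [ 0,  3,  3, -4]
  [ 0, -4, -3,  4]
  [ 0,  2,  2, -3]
A Jordan chain for λ = -1 of length 3:
v_1 = (10, -4, 0, -4)ᵀ
v_2 = (-3, 4, -4, 2)ᵀ
v_3 = (0, 1, 0, 0)ᵀ

Let N = A − (-1)·I. We want v_3 with N^3 v_3 = 0 but N^2 v_3 ≠ 0; then v_{j-1} := N · v_j for j = 3, …, 2.

Pick v_3 = (0, 1, 0, 0)ᵀ.
Then v_2 = N · v_3 = (-3, 4, -4, 2)ᵀ.
Then v_1 = N · v_2 = (10, -4, 0, -4)ᵀ.

Sanity check: (A − (-1)·I) v_1 = (0, 0, 0, 0)ᵀ = 0. ✓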